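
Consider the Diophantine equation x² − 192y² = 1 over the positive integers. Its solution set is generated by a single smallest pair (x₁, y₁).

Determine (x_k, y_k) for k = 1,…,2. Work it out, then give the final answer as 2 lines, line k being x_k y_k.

d=192: √d = [13; 1,5,1,26] (ℓ=4, even), read p_3/q_3
step 0: (13, 1)  from 13·(1,0) + (0,1)
…
step 2: (83, 6)  from 5·(14,1) + (13,1)
step 3: (97, 7)  from 1·(83,6) + (14,1)
→ (97, 7).  Check: 97²=9409, 192·7²=9408, difference 1.
k=2:  x_2 = 97·97+192·7·7 = 18817,  y_2 = 97·7+7·97 = 1358

97 7
18817 1358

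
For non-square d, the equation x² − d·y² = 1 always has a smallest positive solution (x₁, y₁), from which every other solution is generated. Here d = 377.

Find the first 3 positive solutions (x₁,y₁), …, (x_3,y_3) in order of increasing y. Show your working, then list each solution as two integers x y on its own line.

[19; 2,2,2,38] for √377; ℓ=4 ⇒ convergent index 3
a_0=19:  p_0=19·1+0=19,  q_0=19·0+1=1
a_1=2:  p_1=2·19+1=39,  q_1=2·1+0=2
a_2=2:  p_2=2·39+19=97,  q_2=2·2+1=5
a_3=2:  p_3=2·97+39=233,  q_3=2·5+2=12
→ (233, 12).  Check: 233²=54289, 377·12²=54288, difference 1.
(233+12√377)^2 = 108577 + 5592√377
(233+12√377)^3 = 50596649 + 2605860√377

233 12
108577 5592
50596649 2605860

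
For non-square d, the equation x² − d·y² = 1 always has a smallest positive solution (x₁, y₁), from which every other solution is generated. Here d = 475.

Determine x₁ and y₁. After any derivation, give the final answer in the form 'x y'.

√475 → a₀=21, period (1,3,1,6,2,6,1,3,1,42); ℓ=10 even so k=9
i=0: a=21 ⇒ p=21, q=1
i=1: a=1 ⇒ p=22, q=1
…
i=3: a=1 ⇒ p=109, q=5
…
i=6: a=6 ⇒ p=10287, q=472
…
i=8: a=3 ⇒ p=45921, q=2107
i=9: a=1 ⇒ p=57799, q=2652
(x₁, y₁) = (57799, 2652);  57799² − 475·2652² = 1 ✓

57799 2652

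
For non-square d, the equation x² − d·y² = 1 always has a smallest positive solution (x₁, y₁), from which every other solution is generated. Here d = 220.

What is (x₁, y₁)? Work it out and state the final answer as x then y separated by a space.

89 6

[14; 1,4,1,28] for √220; ℓ=4 ⇒ convergent index 3
i=0: a=14 ⇒ p=14, q=1
i=1: a=1 ⇒ p=15, q=1
i=2: a=4 ⇒ p=74, q=5
i=3: a=1 ⇒ p=89, q=6
(x₁, y₁) = (89, 6);  89² − 220·6² = 1 ✓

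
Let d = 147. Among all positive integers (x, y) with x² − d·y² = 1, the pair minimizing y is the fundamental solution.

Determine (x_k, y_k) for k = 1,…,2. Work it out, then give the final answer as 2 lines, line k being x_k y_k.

97 8
18817 1552

√147 = [12; 8,24, …], period ℓ=2 (even) → k=1
k=0  a_k=12  p_k/q_k = 12/1
k=1  a_k=8  p_k/q_k = 97/8
→ (97, 8).  Check: 97²=9409, 147·8²=9408, difference 1.
(x_2, y_2) = (97·97 + 147·8·8, 97·8 + 8·97) = (18817, 1552)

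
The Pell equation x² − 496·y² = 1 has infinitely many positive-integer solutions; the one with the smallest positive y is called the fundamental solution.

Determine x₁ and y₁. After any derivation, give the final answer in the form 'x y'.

4620799 207480

[22; 3,1,2,4,1,…,1,3,44] for √496; ℓ=16 ⇒ convergent index 15
a_0=22:  p_0=22·1+0=22,  q_0=22·0+1=1
a_1=3:  p_1=3·22+1=67,  q_1=3·1+0=3
a_2=1:  p_2=1·67+22=89,  q_2=1·3+1=4
…
a_4=4:  p_4=4·245+89=1069,  q_4=4·11+4=48
a_5=1:  p_5=1·1069+245=1314,  q_5=1·48+11=59
…
a_7=2:  p_7=2·2383+1314=6080,  q_7=2·107+59=273
a_8=2:  p_8=2·6080+2383=14543,  q_8=2·273+107=653
a_9=2:  p_9=2·14543+6080=35166,  q_9=2·653+273=1579
a_10=1:  p_10=1·35166+14543=49709,  q_10=1·1579+653=2232
a_11=1:  p_11=1·49709+35166=84875,  q_11=1·2232+1579=3811
a_12=4:  p_12=4·84875+49709=389209,  q_12=4·3811+2232=17476
a_13=2:  p_13=2·389209+84875=863293,  q_13=2·17476+3811=38763
a_14=1:  p_14=1·863293+389209=1252502,  q_14=1·38763+17476=56239
a_15=3:  p_15=3·1252502+863293=4620799,  q_15=3·56239+38763=207480
fundamental: x₁=4620799, y₁=207480  (since 21351783398401 − 496·43047950400 = 1)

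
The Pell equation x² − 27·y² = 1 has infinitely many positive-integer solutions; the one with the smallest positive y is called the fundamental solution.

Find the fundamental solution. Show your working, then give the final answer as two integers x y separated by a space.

26 5

d=27: √d = [5; 5,10] (ℓ=2, even), read p_1/q_1
a_0=5:  p_0=5·1+0=5,  q_0=5·0+1=1
a_1=5:  p_1=5·5+1=26,  q_1=5·1+0=5
(x₁, y₁) = (26, 5);  26² − 27·5² = 1 ✓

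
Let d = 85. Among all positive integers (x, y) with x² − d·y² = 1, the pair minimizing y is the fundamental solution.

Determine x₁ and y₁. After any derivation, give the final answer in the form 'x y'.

285769 30996

d=85: √d = [9; 4,1,1,4,18] (ℓ=5, odd), read p_9/q_9
k=0  a_k=9  p_k/q_k = 9/1
k=1  a_k=4  p_k/q_k = 37/4
…
k=3  a_k=1  p_k/q_k = 83/9
k=4  a_k=4  p_k/q_k = 378/41
k=5  a_k=18  p_k/q_k = 6887/747
k=6  a_k=4  p_k/q_k = 27926/3029
k=7  a_k=1  p_k/q_k = 34813/3776
k=8  a_k=1  p_k/q_k = 62739/6805
k=9  a_k=4  p_k/q_k = 285769/30996
→ (285769, 30996).  Check: 285769²=81663921361, 85·30996²=81663921360, difference 1.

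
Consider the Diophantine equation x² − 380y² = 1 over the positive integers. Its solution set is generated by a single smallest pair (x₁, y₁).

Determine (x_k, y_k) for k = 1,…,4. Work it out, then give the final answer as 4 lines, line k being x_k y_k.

39 2
3041 156
237159 12166
18495361 948792

[19; 2,38] for √380; ℓ=2 ⇒ convergent index 1
k=0  a_k=19  p_k/q_k = 19/1
k=1  a_k=2  p_k/q_k = 39/2
→ (39, 2).  Check: 39²=1521, 380·2²=1520, difference 1.
k=2:  x_2 = 39·39+380·2·2 = 3041,  y_2 = 39·2+2·39 = 156
k=3:  x_3 = 39·3041+380·2·156 = 237159,  y_3 = 39·156+2·3041 = 12166
k=4:  x_4 = 39·237159+380·2·12166 = 18495361,  y_4 = 39·12166+2·237159 = 948792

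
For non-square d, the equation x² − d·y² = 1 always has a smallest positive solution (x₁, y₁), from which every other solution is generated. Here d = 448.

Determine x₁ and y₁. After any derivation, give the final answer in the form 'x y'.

127 6

√448 → a₀=21, period (6,42); ℓ=2 even so k=1
a_0=21:  p_0=21·1+0=21,  q_0=21·0+1=1
a_1=6:  p_1=6·21+1=127,  q_1=6·1+0=6
fundamental: x₁=127, y₁=6  (since 16129 − 448·36 = 1)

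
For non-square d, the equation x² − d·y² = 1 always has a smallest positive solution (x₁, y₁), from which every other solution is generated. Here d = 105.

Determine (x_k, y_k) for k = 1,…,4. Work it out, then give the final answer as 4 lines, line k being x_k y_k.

[10; 4,20] for √105; ℓ=2 ⇒ convergent index 1
i=0: a=10 ⇒ p=10, q=1
i=1: a=4 ⇒ p=41, q=4
→ (41, 4).  Check: 41²=1681, 105·4²=1680, difference 1.
(41+4√105)^2 = 3361 + 328√105
(41+4√105)^3 = 275561 + 26892√105
(41+4√105)^4 = 22592641 + 2204816√105

41 4
3361 328
275561 26892
22592641 2204816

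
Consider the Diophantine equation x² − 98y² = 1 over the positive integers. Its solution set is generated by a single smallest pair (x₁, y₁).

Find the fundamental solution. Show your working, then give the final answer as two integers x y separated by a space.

99 10

d=98: √d = [9; 1,8,1,18] (ℓ=4, even), read p_3/q_3
a_0=9:  p_0=9·1+0=9,  q_0=9·0+1=1
a_1=1:  p_1=1·9+1=10,  q_1=1·1+0=1
a_2=8:  p_2=8·10+9=89,  q_2=8·1+1=9
a_3=1:  p_3=1·89+10=99,  q_3=1·9+1=10
(x₁, y₁) = (99, 10);  99² − 98·10² = 1 ✓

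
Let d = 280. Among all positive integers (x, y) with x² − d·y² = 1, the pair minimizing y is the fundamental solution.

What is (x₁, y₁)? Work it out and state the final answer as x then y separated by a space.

251 15

d=280: √d = [16; 1,2,1,2,1,32] (ℓ=6, even), read p_5/q_5
k=0  a_k=16  p_k/q_k = 16/1
…
k=2  a_k=2  p_k/q_k = 50/3
…
k=4  a_k=2  p_k/q_k = 184/11
k=5  a_k=1  p_k/q_k = 251/15
fundamental: x₁=251, y₁=15  (since 63001 − 280·225 = 1)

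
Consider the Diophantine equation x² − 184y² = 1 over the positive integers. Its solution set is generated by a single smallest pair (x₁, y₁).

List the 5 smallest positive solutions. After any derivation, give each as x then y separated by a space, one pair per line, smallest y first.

d=184: √d = [13; 1,1,3,2,1,2,1,2,3,1,1,26] (ℓ=12, even), read p_11/q_11
k=0  a_k=13  p_k/q_k = 13/1
k=1  a_k=1  p_k/q_k = 14/1
…
k=3  a_k=3  p_k/q_k = 95/7
…
k=5  a_k=1  p_k/q_k = 312/23
k=6  a_k=2  p_k/q_k = 841/62
k=7  a_k=1  p_k/q_k = 1153/85
k=8  a_k=2  p_k/q_k = 3147/232
k=9  a_k=3  p_k/q_k = 10594/781
k=10  a_k=1  p_k/q_k = 13741/1013
k=11  a_k=1  p_k/q_k = 24335/1794
→ (24335, 1794).  Check: 24335²=592192225, 184·1794²=592192224, difference 1.
n=2: (24335,1794)∘(24335,1794) = (24335·24335+184·1794·1794, 24335·1794+1794·24335) = (1184384449,87313980)
n=3: (1184384449,87313980)∘(24335,1794) = (24335·1184384449+184·1794·87313980, 24335·87313980+1794·1184384449) = (57643991108495,4249571404806)
n=4: (57643991108495,4249571404806)∘(24335,1794) = (24335·57643991108495+184·1794·4249571404806, 24335·4249571404806+1794·57643991108495) = (2805533046066067201,206826640184594040)
n=5: (2805533046066067201,206826640184594040)∘(24335,1794) = (24335·2805533046066067201+184·1794·206826640184594040, 24335·206826640184594040+1794·2805533046066067201) = (136545293294391499564175,10066252573534620521994)

24335 1794
1184384449 87313980
57643991108495 4249571404806
2805533046066067201 206826640184594040
136545293294391499564175 10066252573534620521994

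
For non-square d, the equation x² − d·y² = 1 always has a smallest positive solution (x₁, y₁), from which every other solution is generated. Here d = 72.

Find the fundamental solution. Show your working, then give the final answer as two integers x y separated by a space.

√72 = [8; 2,16, …], period ℓ=2 (even) → k=1
step 0: (8, 1)  from 8·(1,0) + (0,1)
step 1: (17, 2)  from 2·(8,1) + (1,0)
fundamental: x₁=17, y₁=2  (since 289 − 72·4 = 1)

17 2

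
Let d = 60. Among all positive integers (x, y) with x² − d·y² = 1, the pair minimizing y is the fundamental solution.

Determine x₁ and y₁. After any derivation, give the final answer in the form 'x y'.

√60 = [7; 1,2,1,14, …], period ℓ=4 (even) → k=3
step 0: (7, 1)  from 7·(1,0) + (0,1)
…
step 2: (23, 3)  from 2·(8,1) + (7,1)
step 3: (31, 4)  from 1·(23,3) + (8,1)
(x₁, y₁) = (31, 4);  31² − 60·4² = 1 ✓

31 4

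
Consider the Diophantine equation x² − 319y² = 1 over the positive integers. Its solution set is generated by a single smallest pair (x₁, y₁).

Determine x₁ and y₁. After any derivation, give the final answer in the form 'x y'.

12901780 722361

√319 → a₀=17, period (1,6,5,1,4,…,6,1,34); ℓ=14 even so k=13
a_0=17:  p_0=17·1+0=17,  q_0=17·0+1=1
a_1=1:  p_1=1·17+1=18,  q_1=1·1+0=1
a_2=6:  p_2=6·18+17=125,  q_2=6·1+1=7
…
a_4=1:  p_4=1·643+125=768,  q_4=1·36+7=43
a_5=4:  p_5=4·768+643=3715,  q_5=4·43+36=208
…
a_7=1:  p_7=1·11913+3715=15628,  q_7=1·667+208=875
a_8=3:  p_8=3·15628+11913=58797,  q_8=3·875+667=3292
a_9=4:  p_9=4·58797+15628=250816,  q_9=4·3292+875=14043
a_10=1:  p_10=1·250816+58797=309613,  q_10=1·14043+3292=17335
…
a_12=6:  p_12=6·1798881+309613=11102899,  q_12=6·100718+17335=621643
a_13=1:  p_13=1·11102899+1798881=12901780,  q_13=1·621643+100718=722361
→ (12901780, 722361).  Check: 12901780²=166455927168400, 319·722361²=166455927168399, difference 1.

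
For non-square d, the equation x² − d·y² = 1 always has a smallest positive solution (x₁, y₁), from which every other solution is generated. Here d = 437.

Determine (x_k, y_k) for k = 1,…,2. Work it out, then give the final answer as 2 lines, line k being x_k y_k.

[20; 1,9,2,9,1,40] for √437; ℓ=6 ⇒ convergent index 5
step 0: (20, 1)  from 20·(1,0) + (0,1)
step 1: (21, 1)  from 1·(20,1) + (1,0)
step 2: (209, 10)  from 9·(21,1) + (20,1)
…
step 4: (4160, 199)  from 9·(439,21) + (209,10)
step 5: (4599, 220)  from 1·(4160,199) + (439,21)
(x₁, y₁) = (4599, 220);  4599² − 437·220² = 1 ✓
n=2: (4599,220)∘(4599,220) = (4599·4599+437·220·220, 4599·220+220·4599) = (42301601,2023560)

4599 220
42301601 2023560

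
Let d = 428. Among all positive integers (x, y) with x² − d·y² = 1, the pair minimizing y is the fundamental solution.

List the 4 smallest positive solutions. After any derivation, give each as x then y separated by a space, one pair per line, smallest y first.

[20; 1,2,4,1,5,10,5,1,4,2,1,40] for √428; ℓ=12 ⇒ convergent index 11
i=0: a=20 ⇒ p=20, q=1
i=1: a=1 ⇒ p=21, q=1
…
i=6: a=10 ⇒ p=19571, q=946
i=7: a=5 ⇒ p=99779, q=4823
…
i=9: a=4 ⇒ p=577179, q=27899
i=10: a=2 ⇒ p=1273708, q=61567
i=11: a=1 ⇒ p=1850887, q=89466
fundamental: x₁=1850887, y₁=89466  (since 3425782686769 − 428·8004165156 = 1)
(x_2, y_2) = (1850887·1850887 + 428·89466·89466, 1850887·89466 + 89466·1850887) = (6851565373537, 331182912684)
(x_3, y_3) = (1850887·6851565373537 + 428·89466·331182912684, 1850887·331182912684 + 89466·6851565373537) = (25362946559057703751, 1225964295417811950)
(x_4, y_4) = (1850887·25362946559057703751 + 428·89466·1225964295417811950, 1850887·1225964295417811950 + 89466·25362946559057703751) = (93887896135702420679780737, 4538242753705644230486616)

1850887 89466
6851565373537 331182912684
25362946559057703751 1225964295417811950
93887896135702420679780737 4538242753705644230486616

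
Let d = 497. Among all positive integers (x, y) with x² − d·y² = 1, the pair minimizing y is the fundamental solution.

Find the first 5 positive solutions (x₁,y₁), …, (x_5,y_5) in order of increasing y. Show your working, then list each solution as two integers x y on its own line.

d=497: √d = [22; 3,2,2,5,6,5,2,2,3,44] (ℓ=10, even), read p_9/q_9
a_0=22:  p_0=22·1+0=22,  q_0=22·0+1=1
a_1=3:  p_1=3·22+1=67,  q_1=3·1+0=3
a_2=2:  p_2=2·67+22=156,  q_2=2·3+1=7
a_3=2:  p_3=2·156+67=379,  q_3=2·7+3=17
a_4=5:  p_4=5·379+156=2051,  q_4=5·17+7=92
a_5=6:  p_5=6·2051+379=12685,  q_5=6·92+17=569
…
a_7=2:  p_7=2·65476+12685=143637,  q_7=2·2937+569=6443
a_8=2:  p_8=2·143637+65476=352750,  q_8=2·6443+2937=15823
a_9=3:  p_9=3·352750+143637=1201887,  q_9=3·15823+6443=53912
→ (1201887, 53912).  Check: 1201887²=1444532360769, 497·53912²=1444532360768, difference 1.
n=2: (1201887,53912)∘(1201887,53912) = (1201887·1201887+497·53912·53912, 1201887·53912+53912·1201887) = (2889064721537,129592263888)
n=3: (2889064721537,129592263888)∘(1201887,53912) = (1201887·2889064721537+497·53912·129592263888, 1201887·129592263888+53912·2889064721537) = (6944658661946678751,311510514535059400)
n=4: (6944658661946678751,311510514535059400)∘(1201887,53912) = (1201887·6944658661946678751+497·53912·311510514535059400, 1201887·311510514535059400+53912·6944658661946678751) = (16693389930459326703284737,748800875565868281911712)
n=5: (16693389930459326703284737,748800875565868281911712)∘(1201887,53912) = (1201887·16693389930459326703284737+497·53912·748800875565868281911712, 1201887·748800875565868281911712+53912·16693389930459326703284737) = (40127136686692992928199618718687,1799948075862157952969508541688)

1201887 53912
2889064721537 129592263888
6944658661946678751 311510514535059400
16693389930459326703284737 748800875565868281911712
40127136686692992928199618718687 1799948075862157952969508541688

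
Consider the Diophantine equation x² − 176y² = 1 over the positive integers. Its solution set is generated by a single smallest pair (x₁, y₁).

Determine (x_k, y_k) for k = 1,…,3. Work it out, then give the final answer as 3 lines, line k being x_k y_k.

√176 = [13; 3,1,3,26, …], period ℓ=4 (even) → k=3
a_0=13:  p_0=13·1+0=13,  q_0=13·0+1=1
a_1=3:  p_1=3·13+1=40,  q_1=3·1+0=3
a_2=1:  p_2=1·40+13=53,  q_2=1·3+1=4
a_3=3:  p_3=3·53+40=199,  q_3=3·4+3=15
(x₁, y₁) = (199, 15);  199² − 176·15² = 1 ✓
(199+15√176)^2 = 79201 + 5970√176
(199+15√176)^3 = 31521799 + 2376045√176

199 15
79201 5970
31521799 2376045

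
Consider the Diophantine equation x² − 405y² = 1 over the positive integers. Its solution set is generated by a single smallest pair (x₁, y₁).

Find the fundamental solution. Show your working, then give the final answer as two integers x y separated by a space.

161 8

√405 → a₀=20, period (8,40); ℓ=2 even so k=1
i=0: a=20 ⇒ p=20, q=1
i=1: a=8 ⇒ p=161, q=8
(x₁, y₁) = (161, 8);  161² − 405·8² = 1 ✓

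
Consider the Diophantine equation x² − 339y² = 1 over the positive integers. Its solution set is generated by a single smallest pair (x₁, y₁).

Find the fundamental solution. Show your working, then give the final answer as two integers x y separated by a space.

[18; 2,2,2,1,17,1,2,2,2,36] for √339; ℓ=10 ⇒ convergent index 9
a_0=18:  p_0=18·1+0=18,  q_0=18·0+1=1
a_1=2:  p_1=2·18+1=37,  q_1=2·1+0=2
a_2=2:  p_2=2·37+18=92,  q_2=2·2+1=5
…
a_4=1:  p_4=1·221+92=313,  q_4=1·12+5=17
a_5=17:  p_5=17·313+221=5542,  q_5=17·17+12=301
…
a_7=2:  p_7=2·5855+5542=17252,  q_7=2·318+301=937
a_8=2:  p_8=2·17252+5855=40359,  q_8=2·937+318=2192
a_9=2:  p_9=2·40359+17252=97970,  q_9=2·2192+937=5321
→ (97970, 5321).  Check: 97970²=9598120900, 339·5321²=9598120899, difference 1.

97970 5321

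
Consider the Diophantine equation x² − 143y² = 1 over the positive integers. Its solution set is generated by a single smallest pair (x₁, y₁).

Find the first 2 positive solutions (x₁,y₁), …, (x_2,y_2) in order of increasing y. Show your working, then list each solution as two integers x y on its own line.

d=143: √d = [11; 1,22] (ℓ=2, even), read p_1/q_1
k=0  a_k=11  p_k/q_k = 11/1
k=1  a_k=1  p_k/q_k = 12/1
fundamental: x₁=12, y₁=1  (since 144 − 143·1 = 1)
(x_2, y_2) = (12·12 + 143·1·1, 12·1 + 1·12) = (287, 24)

12 1
287 24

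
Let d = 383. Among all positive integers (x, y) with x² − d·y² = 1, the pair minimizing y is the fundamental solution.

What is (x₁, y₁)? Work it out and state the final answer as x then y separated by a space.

18768 959

√383 → a₀=19, period (1,1,3,19,3,1,1,38); ℓ=8 even so k=7
step 0: (19, 1)  from 19·(1,0) + (0,1)
step 1: (20, 1)  from 1·(19,1) + (1,0)
…
step 3: (137, 7)  from 3·(39,2) + (20,1)
step 4: (2642, 135)  from 19·(137,7) + (39,2)
…
step 6: (10705, 547)  from 1·(8063,412) + (2642,135)
step 7: (18768, 959)  from 1·(10705,547) + (8063,412)
(x₁, y₁) = (18768, 959);  18768² − 383·959² = 1 ✓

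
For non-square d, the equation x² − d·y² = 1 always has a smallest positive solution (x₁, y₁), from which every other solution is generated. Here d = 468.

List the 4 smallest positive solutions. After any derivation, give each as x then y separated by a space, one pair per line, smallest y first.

649 30
842401 38940
1093435849 50544090
1419278889601 65606189880

√468 → a₀=21, period (1,1,1,2,1,1,1,42); ℓ=8 even so k=7
k=0  a_k=21  p_k/q_k = 21/1
…
k=3  a_k=1  p_k/q_k = 65/3
k=4  a_k=2  p_k/q_k = 173/8
k=5  a_k=1  p_k/q_k = 238/11
k=6  a_k=1  p_k/q_k = 411/19
k=7  a_k=1  p_k/q_k = 649/30
fundamental: x₁=649, y₁=30  (since 421201 − 468·900 = 1)
(x_2, y_2) = (649·649 + 468·30·30, 649·30 + 30·649) = (842401, 38940)
(x_3, y_3) = (649·842401 + 468·30·38940, 649·38940 + 30·842401) = (1093435849, 50544090)
(x_4, y_4) = (649·1093435849 + 468·30·50544090, 649·50544090 + 30·1093435849) = (1419278889601, 65606189880)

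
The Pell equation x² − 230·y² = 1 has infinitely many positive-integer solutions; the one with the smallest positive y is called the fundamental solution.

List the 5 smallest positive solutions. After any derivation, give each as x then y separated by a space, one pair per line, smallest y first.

91 6
16561 1092
3014011 198738
548533441 36169224
99830072251 6582600030

√230 → a₀=15, period (6,30); ℓ=2 even so k=1
step 0: (15, 1)  from 15·(1,0) + (0,1)
step 1: (91, 6)  from 6·(15,1) + (1,0)
(x₁, y₁) = (91, 6);  91² − 230·6² = 1 ✓
n=2: (91,6)∘(91,6) = (91·91+230·6·6, 91·6+6·91) = (16561,1092)
n=3: (16561,1092)∘(91,6) = (91·16561+230·6·1092, 91·1092+6·16561) = (3014011,198738)
n=4: (3014011,198738)∘(91,6) = (91·3014011+230·6·198738, 91·198738+6·3014011) = (548533441,36169224)
n=5: (548533441,36169224)∘(91,6) = (91·548533441+230·6·36169224, 91·36169224+6·548533441) = (99830072251,6582600030)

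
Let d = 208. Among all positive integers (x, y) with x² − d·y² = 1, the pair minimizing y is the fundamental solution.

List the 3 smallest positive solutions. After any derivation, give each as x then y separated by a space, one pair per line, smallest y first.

√208 → a₀=14, period (2,2,1,2,2,28); ℓ=6 even so k=5
k=0  a_k=14  p_k/q_k = 14/1
…
k=2  a_k=2  p_k/q_k = 72/5
…
k=4  a_k=2  p_k/q_k = 274/19
k=5  a_k=2  p_k/q_k = 649/45
fundamental: x₁=649, y₁=45  (since 421201 − 208·2025 = 1)
(649+45√208)^2 = 842401 + 58410√208
(649+45√208)^3 = 1093435849 + 75816135√208

649 45
842401 58410
1093435849 75816135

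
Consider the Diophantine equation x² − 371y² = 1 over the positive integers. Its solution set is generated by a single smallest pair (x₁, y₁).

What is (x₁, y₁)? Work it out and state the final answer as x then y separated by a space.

√371 = [19; 3,1,4,1,3,38, …], period ℓ=6 (even) → k=5
step 0: (19, 1)  from 19·(1,0) + (0,1)
step 1: (58, 3)  from 3·(19,1) + (1,0)
step 2: (77, 4)  from 1·(58,3) + (19,1)
…
step 4: (443, 23)  from 1·(366,19) + (77,4)
step 5: (1695, 88)  from 3·(443,23) + (366,19)
→ (1695, 88).  Check: 1695²=2873025, 371·88²=2873024, difference 1.

1695 88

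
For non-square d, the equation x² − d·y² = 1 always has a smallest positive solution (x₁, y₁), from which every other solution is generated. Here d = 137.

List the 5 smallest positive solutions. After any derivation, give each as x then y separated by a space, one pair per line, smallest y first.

d=137: √d = [11; 1,2,2,1,1,2,2,1,22] (ℓ=9, odd), read p_17/q_17
step 0: (11, 1)  from 11·(1,0) + (0,1)
step 1: (12, 1)  from 1·(11,1) + (1,0)
step 2: (35, 3)  from 2·(12,1) + (11,1)
step 3: (82, 7)  from 2·(35,3) + (12,1)
step 4: (117, 10)  from 1·(82,7) + (35,3)
…
step 6: (515, 44)  from 2·(199,17) + (117,10)
step 7: (1229, 105)  from 2·(515,44) + (199,17)
step 8: (1744, 149)  from 1·(1229,105) + (515,44)
…
step 10: (41341, 3532)  from 1·(39597,3383) + (1744,149)
…
step 13: (408178, 34873)  from 1·(285899,24426) + (122279,10447)
…
step 15: (1796332, 153471)  from 2·(694077,59299) + (408178,34873)
step 16: (4286741, 366241)  from 2·(1796332,153471) + (694077,59299)
step 17: (6083073, 519712)  from 1·(4286741,366241) + (1796332,153471)
(x₁, y₁) = (6083073, 519712);  6083073² − 137·519712² = 1 ✓
(x_2, y_2) = (6083073·6083073 + 137·519712·519712, 6083073·519712 + 519712·6083073) = (74007554246657, 6322892069952)
(x_3, y_3) = (6083073·74007554246657 + 137·519712·6322892069952, 6083073·6322892069952 + 519712·74007554246657) = (900386710067742990849, 76925228065277725280)
(x_4, y_4) = (6083073·900386710067742990849 + 137·519712·76925228065277725280, 6083073·76925228065277725280 + 519712·900386710067742990849) = (10954236171143757109591351297, 935883555725460013412300928)
(x_5, y_5) = (6083073·10954236171143757109591351297 + 137·519712·935883555725460013412300928, 6083073·935883555725460013412300928 + 519712·10954236171143757109591351297) = (133270836576615035597116312473600513, 11386095977955005515107946008258208)

6083073 519712
74007554246657 6322892069952
900386710067742990849 76925228065277725280
10954236171143757109591351297 935883555725460013412300928
133270836576615035597116312473600513 11386095977955005515107946008258208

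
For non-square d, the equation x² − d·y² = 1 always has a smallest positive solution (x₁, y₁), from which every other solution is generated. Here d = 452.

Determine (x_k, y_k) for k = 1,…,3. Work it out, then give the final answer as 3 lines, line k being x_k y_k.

1204353 56648
2900932297217 136448377488
6987493029899166849 328664025545553880

[21; 3,1,5,3,10,3,5,1,3,42] for √452; ℓ=10 ⇒ convergent index 9
i=0: a=21 ⇒ p=21, q=1
…
i=2: a=1 ⇒ p=85, q=4
…
i=4: a=3 ⇒ p=1552, q=73
i=5: a=10 ⇒ p=16009, q=753
…
i=7: a=5 ⇒ p=263904, q=12413
i=8: a=1 ⇒ p=313483, q=14745
i=9: a=3 ⇒ p=1204353, q=56648
(x₁, y₁) = (1204353, 56648);  1204353² − 452·56648² = 1 ✓
n=2: (1204353,56648)∘(1204353,56648) = (1204353·1204353+452·56648·56648, 1204353·56648+56648·1204353) = (2900932297217,136448377488)
n=3: (2900932297217,136448377488)∘(1204353,56648) = (1204353·2900932297217+452·56648·136448377488, 1204353·136448377488+56648·2900932297217) = (6987493029899166849,328664025545553880)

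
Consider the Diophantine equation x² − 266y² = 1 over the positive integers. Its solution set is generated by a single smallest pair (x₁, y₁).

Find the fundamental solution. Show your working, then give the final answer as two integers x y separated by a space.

[16; 3,4,3,32] for √266; ℓ=4 ⇒ convergent index 3
k=0  a_k=16  p_k/q_k = 16/1
…
k=2  a_k=4  p_k/q_k = 212/13
k=3  a_k=3  p_k/q_k = 685/42
(x₁, y₁) = (685, 42);  685² − 266·42² = 1 ✓

685 42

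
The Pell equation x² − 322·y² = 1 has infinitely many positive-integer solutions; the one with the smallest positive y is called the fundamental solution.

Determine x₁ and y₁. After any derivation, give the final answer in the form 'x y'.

323 18

√322 = [17; 1,16,1,34, …], period ℓ=4 (even) → k=3
k=0  a_k=17  p_k/q_k = 17/1
k=1  a_k=1  p_k/q_k = 18/1
k=2  a_k=16  p_k/q_k = 305/17
k=3  a_k=1  p_k/q_k = 323/18
(x₁, y₁) = (323, 18);  323² − 322·18² = 1 ✓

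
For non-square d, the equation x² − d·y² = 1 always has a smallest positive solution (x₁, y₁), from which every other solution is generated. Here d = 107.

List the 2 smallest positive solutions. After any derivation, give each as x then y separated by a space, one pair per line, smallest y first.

962 93
1850887 178932

[10; 2,1,9,1,2,20] for √107; ℓ=6 ⇒ convergent index 5
i=0: a=10 ⇒ p=10, q=1
…
i=4: a=1 ⇒ p=331, q=32
i=5: a=2 ⇒ p=962, q=93
→ (962, 93).  Check: 962²=925444, 107·93²=925443, difference 1.
n=2: (962,93)∘(962,93) = (962·962+107·93·93, 962·93+93·962) = (1850887,178932)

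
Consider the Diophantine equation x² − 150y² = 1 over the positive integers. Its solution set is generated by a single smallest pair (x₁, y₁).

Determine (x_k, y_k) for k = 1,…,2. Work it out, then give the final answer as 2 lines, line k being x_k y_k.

49 4
4801 392

√150 → a₀=12, period (4,24); ℓ=2 even so k=1
step 0: (12, 1)  from 12·(1,0) + (0,1)
step 1: (49, 4)  from 4·(12,1) + (1,0)
(x₁, y₁) = (49, 4);  49² − 150·4² = 1 ✓
n=2: (49,4)∘(49,4) = (49·49+150·4·4, 49·4+4·49) = (4801,392)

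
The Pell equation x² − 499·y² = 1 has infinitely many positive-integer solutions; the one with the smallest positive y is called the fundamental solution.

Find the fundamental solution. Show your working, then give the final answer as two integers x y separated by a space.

4490 201

[22; 2,1,21,1,2,44] for √499; ℓ=6 ⇒ convergent index 5
a_0=22:  p_0=22·1+0=22,  q_0=22·0+1=1
a_1=2:  p_1=2·22+1=45,  q_1=2·1+0=2
…
a_3=21:  p_3=21·67+45=1452,  q_3=21·3+2=65
a_4=1:  p_4=1·1452+67=1519,  q_4=1·65+3=68
a_5=2:  p_5=2·1519+1452=4490,  q_5=2·68+65=201
fundamental: x₁=4490, y₁=201  (since 20160100 − 499·40401 = 1)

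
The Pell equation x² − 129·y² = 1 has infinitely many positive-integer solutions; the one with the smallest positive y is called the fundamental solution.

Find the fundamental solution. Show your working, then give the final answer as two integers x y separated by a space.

16855 1484

√129 → a₀=11, period (2,1,3,1,6,1,3,1,2,22); ℓ=10 even so k=9
a_0=11:  p_0=11·1+0=11,  q_0=11·0+1=1
…
a_2=1:  p_2=1·23+11=34,  q_2=1·2+1=3
…
a_6=1:  p_6=1·1079+159=1238,  q_6=1·95+14=109
…
a_8=1:  p_8=1·4793+1238=6031,  q_8=1·422+109=531
a_9=2:  p_9=2·6031+4793=16855,  q_9=2·531+422=1484
fundamental: x₁=16855, y₁=1484  (since 284091025 − 129·2202256 = 1)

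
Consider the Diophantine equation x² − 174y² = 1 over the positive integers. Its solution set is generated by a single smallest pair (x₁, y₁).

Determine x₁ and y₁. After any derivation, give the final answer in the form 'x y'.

√174 = [13; 5,4,5,26, …], period ℓ=4 (even) → k=3
a_0=13:  p_0=13·1+0=13,  q_0=13·0+1=1
…
a_2=4:  p_2=4·66+13=277,  q_2=4·5+1=21
a_3=5:  p_3=5·277+66=1451,  q_3=5·21+5=110
(x₁, y₁) = (1451, 110);  1451² − 174·110² = 1 ✓

1451 110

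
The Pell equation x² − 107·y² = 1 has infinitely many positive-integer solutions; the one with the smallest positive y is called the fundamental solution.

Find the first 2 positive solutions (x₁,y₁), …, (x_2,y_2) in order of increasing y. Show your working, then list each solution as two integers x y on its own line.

962 93
1850887 178932

d=107: √d = [10; 2,1,9,1,2,20] (ℓ=6, even), read p_5/q_5
a_0=10:  p_0=10·1+0=10,  q_0=10·0+1=1
a_1=2:  p_1=2·10+1=21,  q_1=2·1+0=2
…
a_4=1:  p_4=1·300+31=331,  q_4=1·29+3=32
a_5=2:  p_5=2·331+300=962,  q_5=2·32+29=93
fundamental: x₁=962, y₁=93  (since 925444 − 107·8649 = 1)
(x_2, y_2) = (962·962 + 107·93·93, 962·93 + 93·962) = (1850887, 178932)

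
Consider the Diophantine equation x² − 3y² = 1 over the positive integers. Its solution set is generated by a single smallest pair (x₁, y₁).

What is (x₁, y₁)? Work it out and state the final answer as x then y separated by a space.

d=3: √d = [1; 1,2] (ℓ=2, even), read p_1/q_1
step 0: (1, 1)  from 1·(1,0) + (0,1)
step 1: (2, 1)  from 1·(1,1) + (1,0)
fundamental: x₁=2, y₁=1  (since 4 − 3·1 = 1)

2 1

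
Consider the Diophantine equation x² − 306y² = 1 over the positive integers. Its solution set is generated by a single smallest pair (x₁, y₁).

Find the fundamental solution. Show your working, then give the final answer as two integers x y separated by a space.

[17; 2,34] for √306; ℓ=2 ⇒ convergent index 1
k=0  a_k=17  p_k/q_k = 17/1
k=1  a_k=2  p_k/q_k = 35/2
→ (35, 2).  Check: 35²=1225, 306·2²=1224, difference 1.

35 2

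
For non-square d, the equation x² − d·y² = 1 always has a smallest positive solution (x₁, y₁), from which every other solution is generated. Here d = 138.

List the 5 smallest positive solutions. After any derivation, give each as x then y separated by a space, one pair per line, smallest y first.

[11; 1,2,1,22] for √138; ℓ=4 ⇒ convergent index 3
a_0=11:  p_0=11·1+0=11,  q_0=11·0+1=1
…
a_2=2:  p_2=2·12+11=35,  q_2=2·1+1=3
a_3=1:  p_3=1·35+12=47,  q_3=1·3+1=4
(x₁, y₁) = (47, 4);  47² − 138·4² = 1 ✓
(x_2, y_2) = (47·47 + 138·4·4, 47·4 + 4·47) = (4417, 376)
(x_3, y_3) = (47·4417 + 138·4·376, 47·376 + 4·4417) = (415151, 35340)
(x_4, y_4) = (47·415151 + 138·4·35340, 47·35340 + 4·415151) = (39019777, 3321584)
(x_5, y_5) = (47·39019777 + 138·4·3321584, 47·3321584 + 4·39019777) = (3667443887, 312193556)

47 4
4417 376
415151 35340
39019777 3321584
3667443887 312193556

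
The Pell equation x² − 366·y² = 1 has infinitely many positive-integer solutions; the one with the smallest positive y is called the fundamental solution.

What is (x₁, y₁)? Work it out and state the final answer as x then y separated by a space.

√366 → a₀=19, period (7,1,1,1,2,12,2,1,1,1,7,38); ℓ=12 even so k=11
k=0  a_k=19  p_k/q_k = 19/1
k=1  a_k=7  p_k/q_k = 134/7
…
k=3  a_k=1  p_k/q_k = 287/15
k=4  a_k=1  p_k/q_k = 440/23
k=5  a_k=2  p_k/q_k = 1167/61
…
k=7  a_k=2  p_k/q_k = 30055/1571
k=8  a_k=1  p_k/q_k = 44499/2326
k=9  a_k=1  p_k/q_k = 74554/3897
k=10  a_k=1  p_k/q_k = 119053/6223
k=11  a_k=7  p_k/q_k = 907925/47458
(x₁, y₁) = (907925, 47458);  907925² − 366·47458² = 1 ✓

907925 47458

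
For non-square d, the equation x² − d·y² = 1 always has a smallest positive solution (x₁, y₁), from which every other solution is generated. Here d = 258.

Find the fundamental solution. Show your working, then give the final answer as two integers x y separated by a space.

√258 = [16; 16,32, …], period ℓ=2 (even) → k=1
a_0=16:  p_0=16·1+0=16,  q_0=16·0+1=1
a_1=16:  p_1=16·16+1=257,  q_1=16·1+0=16
fundamental: x₁=257, y₁=16  (since 66049 − 258·256 = 1)

257 16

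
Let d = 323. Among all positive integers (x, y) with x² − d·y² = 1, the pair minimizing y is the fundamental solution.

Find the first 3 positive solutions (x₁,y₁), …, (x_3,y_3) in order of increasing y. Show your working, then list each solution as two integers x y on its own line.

[17; 1,34] for √323; ℓ=2 ⇒ convergent index 1
i=0: a=17 ⇒ p=17, q=1
i=1: a=1 ⇒ p=18, q=1
→ (18, 1).  Check: 18²=324, 323·1²=323, difference 1.
n=2: (18,1)∘(18,1) = (18·18+323·1·1, 18·1+1·18) = (647,36)
n=3: (647,36)∘(18,1) = (18·647+323·1·36, 18·36+1·647) = (23274,1295)

18 1
647 36
23274 1295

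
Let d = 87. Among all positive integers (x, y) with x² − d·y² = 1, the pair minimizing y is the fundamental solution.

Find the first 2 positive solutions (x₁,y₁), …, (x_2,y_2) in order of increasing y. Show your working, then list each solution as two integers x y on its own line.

[9; 3,18] for √87; ℓ=2 ⇒ convergent index 1
i=0: a=9 ⇒ p=9, q=1
i=1: a=3 ⇒ p=28, q=3
→ (28, 3).  Check: 28²=784, 87·3²=783, difference 1.
(28+3√87)^2 = 1567 + 168√87

28 3
1567 168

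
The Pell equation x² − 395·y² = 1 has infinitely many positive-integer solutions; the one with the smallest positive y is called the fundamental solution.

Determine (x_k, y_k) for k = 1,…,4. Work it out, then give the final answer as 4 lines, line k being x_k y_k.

√395 → a₀=19, period (1,6,1,38); ℓ=4 even so k=3
step 0: (19, 1)  from 19·(1,0) + (0,1)
…
step 2: (139, 7)  from 6·(20,1) + (19,1)
step 3: (159, 8)  from 1·(139,7) + (20,1)
→ (159, 8).  Check: 159²=25281, 395·8²=25280, difference 1.
(x_2, y_2) = (159·159 + 395·8·8, 159·8 + 8·159) = (50561, 2544)
(x_3, y_3) = (159·50561 + 395·8·2544, 159·2544 + 8·50561) = (16078239, 808984)
(x_4, y_4) = (159·16078239 + 395·8·808984, 159·808984 + 8·16078239) = (5112829441, 257254368)

159 8
50561 2544
16078239 808984
5112829441 257254368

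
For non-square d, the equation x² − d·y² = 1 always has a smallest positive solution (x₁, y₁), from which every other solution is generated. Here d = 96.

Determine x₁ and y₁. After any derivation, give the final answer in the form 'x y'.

49 5

d=96: √d = [9; 1,3,1,18] (ℓ=4, even), read p_3/q_3
k=0  a_k=9  p_k/q_k = 9/1
k=1  a_k=1  p_k/q_k = 10/1
k=2  a_k=3  p_k/q_k = 39/4
k=3  a_k=1  p_k/q_k = 49/5
→ (49, 5).  Check: 49²=2401, 96·5²=2400, difference 1.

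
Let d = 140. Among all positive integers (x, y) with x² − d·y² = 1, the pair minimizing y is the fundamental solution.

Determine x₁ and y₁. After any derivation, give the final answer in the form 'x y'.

d=140: √d = [11; 1,4,1,22] (ℓ=4, even), read p_3/q_3
i=0: a=11 ⇒ p=11, q=1
i=1: a=1 ⇒ p=12, q=1
i=2: a=4 ⇒ p=59, q=5
i=3: a=1 ⇒ p=71, q=6
→ (71, 6).  Check: 71²=5041, 140·6²=5040, difference 1.

71 6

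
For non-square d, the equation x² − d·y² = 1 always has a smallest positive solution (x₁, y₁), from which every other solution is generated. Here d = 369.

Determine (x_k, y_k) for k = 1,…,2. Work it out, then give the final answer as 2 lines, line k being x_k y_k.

8396801 437120
141012534067201 7340819306240

√369 = [19; 4,1,3,2,7,4,7,2,3,1,4,38, …], period ℓ=12 (even) → k=11
k=0  a_k=19  p_k/q_k = 19/1
…
k=3  a_k=3  p_k/q_k = 365/19
k=4  a_k=2  p_k/q_k = 826/43
k=5  a_k=7  p_k/q_k = 6147/320
k=6  a_k=4  p_k/q_k = 25414/1323
k=7  a_k=7  p_k/q_k = 184045/9581
k=8  a_k=2  p_k/q_k = 393504/20485
k=9  a_k=3  p_k/q_k = 1364557/71036
k=10  a_k=1  p_k/q_k = 1758061/91521
k=11  a_k=4  p_k/q_k = 8396801/437120
fundamental: x₁=8396801, y₁=437120  (since 70506267033601 − 369·191073894400 = 1)
(x_2, y_2) = (8396801·8396801 + 369·437120·437120, 8396801·437120 + 437120·8396801) = (141012534067201, 7340819306240)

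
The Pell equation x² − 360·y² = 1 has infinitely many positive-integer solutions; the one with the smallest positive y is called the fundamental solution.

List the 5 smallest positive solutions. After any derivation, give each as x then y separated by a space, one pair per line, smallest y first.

19 1
721 38
27379 1443
1039681 54796
39480499 2080805

√360 → a₀=18, period (1,36); ℓ=2 even so k=1
i=0: a=18 ⇒ p=18, q=1
i=1: a=1 ⇒ p=19, q=1
(x₁, y₁) = (19, 1);  19² − 360·1² = 1 ✓
k=2:  x_2 = 19·19+360·1·1 = 721,  y_2 = 19·1+1·19 = 38
k=3:  x_3 = 19·721+360·1·38 = 27379,  y_3 = 19·38+1·721 = 1443
k=4:  x_4 = 19·27379+360·1·1443 = 1039681,  y_4 = 19·1443+1·27379 = 54796
k=5:  x_5 = 19·1039681+360·1·54796 = 39480499,  y_5 = 19·54796+1·1039681 = 2080805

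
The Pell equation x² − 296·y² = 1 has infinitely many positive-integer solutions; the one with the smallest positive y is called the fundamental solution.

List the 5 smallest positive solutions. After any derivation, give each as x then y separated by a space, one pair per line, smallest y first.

3699 215
27365201 1590570
202447753299 11767036645
1497708451540801 87052535509140
11080046922051092499 644014645929581075

[17; 4,1,7,1,4,34] for √296; ℓ=6 ⇒ convergent index 5
a_0=17:  p_0=17·1+0=17,  q_0=17·0+1=1
a_1=4:  p_1=4·17+1=69,  q_1=4·1+0=4
a_2=1:  p_2=1·69+17=86,  q_2=1·4+1=5
a_3=7:  p_3=7·86+69=671,  q_3=7·5+4=39
a_4=1:  p_4=1·671+86=757,  q_4=1·39+5=44
a_5=4:  p_5=4·757+671=3699,  q_5=4·44+39=215
fundamental: x₁=3699, y₁=215  (since 13682601 − 296·46225 = 1)
(3699+215√296)^2 = 27365201 + 1590570√296
(3699+215√296)^3 = 202447753299 + 11767036645√296
(3699+215√296)^4 = 1497708451540801 + 87052535509140√296
(3699+215√296)^5 = 11080046922051092499 + 644014645929581075√296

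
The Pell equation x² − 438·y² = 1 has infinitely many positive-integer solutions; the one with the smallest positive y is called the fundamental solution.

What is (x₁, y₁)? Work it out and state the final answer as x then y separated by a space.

√438 → a₀=20, period (1,12,1,40); ℓ=4 even so k=3
k=0  a_k=20  p_k/q_k = 20/1
…
k=2  a_k=12  p_k/q_k = 272/13
k=3  a_k=1  p_k/q_k = 293/14
→ (293, 14).  Check: 293²=85849, 438·14²=85848, difference 1.

293 14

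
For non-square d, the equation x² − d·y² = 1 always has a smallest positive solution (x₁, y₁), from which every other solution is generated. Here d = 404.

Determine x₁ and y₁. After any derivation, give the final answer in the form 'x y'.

201 10

d=404: √d = [20; 10,40] (ℓ=2, even), read p_1/q_1
k=0  a_k=20  p_k/q_k = 20/1
k=1  a_k=10  p_k/q_k = 201/10
(x₁, y₁) = (201, 10);  201² − 404·10² = 1 ✓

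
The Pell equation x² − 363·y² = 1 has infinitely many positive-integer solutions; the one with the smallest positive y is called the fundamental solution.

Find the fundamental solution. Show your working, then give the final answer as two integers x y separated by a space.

√363 = [19; 19,38, …], period ℓ=2 (even) → k=1
step 0: (19, 1)  from 19·(1,0) + (0,1)
step 1: (362, 19)  from 19·(19,1) + (1,0)
(x₁, y₁) = (362, 19);  362² − 363·19² = 1 ✓

362 19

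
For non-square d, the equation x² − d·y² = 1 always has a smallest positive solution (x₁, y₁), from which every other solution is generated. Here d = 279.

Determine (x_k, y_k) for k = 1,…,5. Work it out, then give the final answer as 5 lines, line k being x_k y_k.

√279 → a₀=16, period (1,2,2,1,2,2,1,32); ℓ=8 even so k=7
k=0  a_k=16  p_k/q_k = 16/1
k=1  a_k=1  p_k/q_k = 17/1
k=2  a_k=2  p_k/q_k = 50/3
k=3  a_k=2  p_k/q_k = 117/7
…
k=5  a_k=2  p_k/q_k = 451/27
k=6  a_k=2  p_k/q_k = 1069/64
k=7  a_k=1  p_k/q_k = 1520/91
(x₁, y₁) = (1520, 91);  1520² − 279·91² = 1 ✓
(x_2, y_2) = (1520·1520 + 279·91·91, 1520·91 + 91·1520) = (4620799, 276640)
(x_3, y_3) = (1520·4620799 + 279·91·276640, 1520·276640 + 91·4620799) = (14047227440, 840985509)
(x_4, y_4) = (1520·14047227440 + 279·91·840985509, 1520·840985509 + 91·14047227440) = (42703566796801, 2556595670720)
(x_5, y_5) = (1520·42703566796801 + 279·91·2556595670720, 1520·2556595670720 + 91·42703566796801) = (129818829015047600, 7772049998003291)

1520 91
4620799 276640
14047227440 840985509
42703566796801 2556595670720
129818829015047600 7772049998003291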